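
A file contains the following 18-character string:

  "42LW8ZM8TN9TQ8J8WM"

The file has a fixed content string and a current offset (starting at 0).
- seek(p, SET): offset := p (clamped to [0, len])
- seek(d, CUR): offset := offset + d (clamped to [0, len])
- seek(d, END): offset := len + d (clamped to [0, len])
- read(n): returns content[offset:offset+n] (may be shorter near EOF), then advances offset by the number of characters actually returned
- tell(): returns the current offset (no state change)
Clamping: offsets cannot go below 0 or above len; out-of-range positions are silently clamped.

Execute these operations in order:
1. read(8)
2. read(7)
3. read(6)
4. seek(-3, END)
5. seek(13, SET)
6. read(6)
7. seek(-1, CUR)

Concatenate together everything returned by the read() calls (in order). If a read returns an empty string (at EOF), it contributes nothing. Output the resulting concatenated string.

After 1 (read(8)): returned '42LW8ZM8', offset=8
After 2 (read(7)): returned 'TN9TQ8J', offset=15
After 3 (read(6)): returned '8WM', offset=18
After 4 (seek(-3, END)): offset=15
After 5 (seek(13, SET)): offset=13
After 6 (read(6)): returned '8J8WM', offset=18
After 7 (seek(-1, CUR)): offset=17

Answer: 42LW8ZM8TN9TQ8J8WM8J8WM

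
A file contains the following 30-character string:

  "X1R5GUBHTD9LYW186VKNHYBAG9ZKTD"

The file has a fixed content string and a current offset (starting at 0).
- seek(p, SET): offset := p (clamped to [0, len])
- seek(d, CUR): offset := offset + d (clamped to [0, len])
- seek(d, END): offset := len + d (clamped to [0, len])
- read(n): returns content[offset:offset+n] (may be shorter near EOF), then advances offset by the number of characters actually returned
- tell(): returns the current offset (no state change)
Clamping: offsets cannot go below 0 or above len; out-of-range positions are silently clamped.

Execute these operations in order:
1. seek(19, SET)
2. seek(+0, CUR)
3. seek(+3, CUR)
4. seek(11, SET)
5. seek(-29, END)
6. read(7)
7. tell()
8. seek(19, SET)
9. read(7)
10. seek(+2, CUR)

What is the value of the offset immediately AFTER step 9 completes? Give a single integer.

After 1 (seek(19, SET)): offset=19
After 2 (seek(+0, CUR)): offset=19
After 3 (seek(+3, CUR)): offset=22
After 4 (seek(11, SET)): offset=11
After 5 (seek(-29, END)): offset=1
After 6 (read(7)): returned '1R5GUBH', offset=8
After 7 (tell()): offset=8
After 8 (seek(19, SET)): offset=19
After 9 (read(7)): returned 'NHYBAG9', offset=26

Answer: 26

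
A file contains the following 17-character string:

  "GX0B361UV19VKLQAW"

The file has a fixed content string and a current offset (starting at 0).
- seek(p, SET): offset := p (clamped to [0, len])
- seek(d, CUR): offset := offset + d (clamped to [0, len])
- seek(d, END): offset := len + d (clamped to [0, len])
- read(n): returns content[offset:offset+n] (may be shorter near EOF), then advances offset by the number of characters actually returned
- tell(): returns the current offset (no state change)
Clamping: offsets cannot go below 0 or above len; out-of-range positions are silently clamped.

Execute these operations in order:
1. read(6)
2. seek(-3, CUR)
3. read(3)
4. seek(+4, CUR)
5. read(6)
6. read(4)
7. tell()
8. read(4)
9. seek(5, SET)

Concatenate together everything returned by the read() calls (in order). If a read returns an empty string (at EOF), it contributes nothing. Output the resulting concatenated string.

After 1 (read(6)): returned 'GX0B36', offset=6
After 2 (seek(-3, CUR)): offset=3
After 3 (read(3)): returned 'B36', offset=6
After 4 (seek(+4, CUR)): offset=10
After 5 (read(6)): returned '9VKLQA', offset=16
After 6 (read(4)): returned 'W', offset=17
After 7 (tell()): offset=17
After 8 (read(4)): returned '', offset=17
After 9 (seek(5, SET)): offset=5

Answer: GX0B36B369VKLQAW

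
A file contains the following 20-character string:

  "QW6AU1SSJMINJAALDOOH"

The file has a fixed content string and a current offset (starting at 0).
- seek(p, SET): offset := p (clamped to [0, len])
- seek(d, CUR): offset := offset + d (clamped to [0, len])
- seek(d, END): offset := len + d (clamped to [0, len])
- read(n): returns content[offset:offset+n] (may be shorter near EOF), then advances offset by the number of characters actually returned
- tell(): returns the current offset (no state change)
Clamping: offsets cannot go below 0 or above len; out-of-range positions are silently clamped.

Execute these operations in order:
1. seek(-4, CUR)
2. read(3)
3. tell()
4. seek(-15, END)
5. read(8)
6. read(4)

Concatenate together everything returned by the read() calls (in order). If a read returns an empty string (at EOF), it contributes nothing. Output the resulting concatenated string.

Answer: QW61SSJMINJAALD

Derivation:
After 1 (seek(-4, CUR)): offset=0
After 2 (read(3)): returned 'QW6', offset=3
After 3 (tell()): offset=3
After 4 (seek(-15, END)): offset=5
After 5 (read(8)): returned '1SSJMINJ', offset=13
After 6 (read(4)): returned 'AALD', offset=17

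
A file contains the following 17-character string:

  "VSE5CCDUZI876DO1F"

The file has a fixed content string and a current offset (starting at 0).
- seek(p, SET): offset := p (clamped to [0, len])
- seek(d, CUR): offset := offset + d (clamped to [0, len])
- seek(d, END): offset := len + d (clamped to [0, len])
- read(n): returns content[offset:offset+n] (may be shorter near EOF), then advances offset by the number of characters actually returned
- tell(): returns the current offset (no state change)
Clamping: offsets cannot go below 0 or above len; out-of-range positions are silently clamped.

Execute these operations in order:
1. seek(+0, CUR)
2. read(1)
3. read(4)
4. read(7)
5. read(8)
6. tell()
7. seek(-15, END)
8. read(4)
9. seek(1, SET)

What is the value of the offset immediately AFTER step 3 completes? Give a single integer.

Answer: 5

Derivation:
After 1 (seek(+0, CUR)): offset=0
After 2 (read(1)): returned 'V', offset=1
After 3 (read(4)): returned 'SE5C', offset=5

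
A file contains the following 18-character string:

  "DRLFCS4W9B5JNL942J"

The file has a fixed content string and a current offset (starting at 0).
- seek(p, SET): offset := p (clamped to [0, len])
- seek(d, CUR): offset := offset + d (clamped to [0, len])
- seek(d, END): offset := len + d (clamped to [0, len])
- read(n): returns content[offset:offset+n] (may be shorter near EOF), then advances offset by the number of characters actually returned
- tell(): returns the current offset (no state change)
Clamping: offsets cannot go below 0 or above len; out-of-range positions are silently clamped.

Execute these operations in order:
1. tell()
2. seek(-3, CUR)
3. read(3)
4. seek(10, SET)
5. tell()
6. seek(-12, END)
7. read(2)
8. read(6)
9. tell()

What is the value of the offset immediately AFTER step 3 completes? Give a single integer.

Answer: 3

Derivation:
After 1 (tell()): offset=0
After 2 (seek(-3, CUR)): offset=0
After 3 (read(3)): returned 'DRL', offset=3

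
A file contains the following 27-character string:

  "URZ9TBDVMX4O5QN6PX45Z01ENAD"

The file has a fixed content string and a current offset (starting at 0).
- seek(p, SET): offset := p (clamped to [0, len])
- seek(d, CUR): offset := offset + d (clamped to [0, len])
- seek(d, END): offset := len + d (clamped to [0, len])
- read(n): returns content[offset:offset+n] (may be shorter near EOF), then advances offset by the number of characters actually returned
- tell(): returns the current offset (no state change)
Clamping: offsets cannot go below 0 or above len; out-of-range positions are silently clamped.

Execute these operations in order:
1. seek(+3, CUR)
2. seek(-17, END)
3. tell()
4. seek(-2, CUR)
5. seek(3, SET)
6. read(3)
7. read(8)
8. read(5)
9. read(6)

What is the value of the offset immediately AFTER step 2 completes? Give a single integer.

Answer: 10

Derivation:
After 1 (seek(+3, CUR)): offset=3
After 2 (seek(-17, END)): offset=10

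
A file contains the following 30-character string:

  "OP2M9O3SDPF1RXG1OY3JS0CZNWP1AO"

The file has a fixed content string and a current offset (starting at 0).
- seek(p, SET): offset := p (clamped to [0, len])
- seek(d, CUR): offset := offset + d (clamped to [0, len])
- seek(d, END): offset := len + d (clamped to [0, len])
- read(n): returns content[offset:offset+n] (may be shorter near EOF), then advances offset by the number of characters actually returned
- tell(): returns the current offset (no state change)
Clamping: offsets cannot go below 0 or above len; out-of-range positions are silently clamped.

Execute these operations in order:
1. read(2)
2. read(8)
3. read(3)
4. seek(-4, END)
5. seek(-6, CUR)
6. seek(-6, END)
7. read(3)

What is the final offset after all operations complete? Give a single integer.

Answer: 27

Derivation:
After 1 (read(2)): returned 'OP', offset=2
After 2 (read(8)): returned '2M9O3SDP', offset=10
After 3 (read(3)): returned 'F1R', offset=13
After 4 (seek(-4, END)): offset=26
After 5 (seek(-6, CUR)): offset=20
After 6 (seek(-6, END)): offset=24
After 7 (read(3)): returned 'NWP', offset=27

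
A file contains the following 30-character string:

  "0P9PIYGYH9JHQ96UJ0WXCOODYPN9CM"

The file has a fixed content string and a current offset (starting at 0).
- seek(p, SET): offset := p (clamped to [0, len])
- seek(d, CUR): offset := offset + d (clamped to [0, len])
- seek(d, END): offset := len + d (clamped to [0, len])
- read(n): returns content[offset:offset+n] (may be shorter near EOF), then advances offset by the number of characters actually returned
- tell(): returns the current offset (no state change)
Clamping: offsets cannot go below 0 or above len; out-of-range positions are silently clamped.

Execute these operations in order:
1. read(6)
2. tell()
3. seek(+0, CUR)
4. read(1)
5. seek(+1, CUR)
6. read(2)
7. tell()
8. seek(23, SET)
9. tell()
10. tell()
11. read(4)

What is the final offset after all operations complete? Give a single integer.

After 1 (read(6)): returned '0P9PIY', offset=6
After 2 (tell()): offset=6
After 3 (seek(+0, CUR)): offset=6
After 4 (read(1)): returned 'G', offset=7
After 5 (seek(+1, CUR)): offset=8
After 6 (read(2)): returned 'H9', offset=10
After 7 (tell()): offset=10
After 8 (seek(23, SET)): offset=23
After 9 (tell()): offset=23
After 10 (tell()): offset=23
After 11 (read(4)): returned 'DYPN', offset=27

Answer: 27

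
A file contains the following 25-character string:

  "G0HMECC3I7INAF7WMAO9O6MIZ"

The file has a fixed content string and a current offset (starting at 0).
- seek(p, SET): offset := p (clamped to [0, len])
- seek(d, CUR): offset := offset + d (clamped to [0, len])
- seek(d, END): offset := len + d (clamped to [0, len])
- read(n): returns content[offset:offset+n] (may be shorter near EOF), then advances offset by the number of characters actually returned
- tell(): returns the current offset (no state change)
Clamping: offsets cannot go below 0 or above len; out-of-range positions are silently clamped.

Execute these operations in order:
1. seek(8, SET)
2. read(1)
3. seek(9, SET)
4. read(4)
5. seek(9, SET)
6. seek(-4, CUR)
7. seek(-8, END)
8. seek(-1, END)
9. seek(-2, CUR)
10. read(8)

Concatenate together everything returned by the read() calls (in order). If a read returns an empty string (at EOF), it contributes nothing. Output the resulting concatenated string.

Answer: I7INAMIZ

Derivation:
After 1 (seek(8, SET)): offset=8
After 2 (read(1)): returned 'I', offset=9
After 3 (seek(9, SET)): offset=9
After 4 (read(4)): returned '7INA', offset=13
After 5 (seek(9, SET)): offset=9
After 6 (seek(-4, CUR)): offset=5
After 7 (seek(-8, END)): offset=17
After 8 (seek(-1, END)): offset=24
After 9 (seek(-2, CUR)): offset=22
After 10 (read(8)): returned 'MIZ', offset=25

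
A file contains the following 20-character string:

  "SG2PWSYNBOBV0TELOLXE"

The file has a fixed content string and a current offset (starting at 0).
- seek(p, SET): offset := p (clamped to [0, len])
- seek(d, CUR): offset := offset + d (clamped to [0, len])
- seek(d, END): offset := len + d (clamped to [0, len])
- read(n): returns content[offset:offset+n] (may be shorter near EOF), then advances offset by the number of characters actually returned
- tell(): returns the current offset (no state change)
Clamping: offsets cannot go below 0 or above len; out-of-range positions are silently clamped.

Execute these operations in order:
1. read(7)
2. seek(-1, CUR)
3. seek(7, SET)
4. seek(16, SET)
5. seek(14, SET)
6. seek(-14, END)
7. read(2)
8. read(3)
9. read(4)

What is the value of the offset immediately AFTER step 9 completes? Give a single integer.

Answer: 15

Derivation:
After 1 (read(7)): returned 'SG2PWSY', offset=7
After 2 (seek(-1, CUR)): offset=6
After 3 (seek(7, SET)): offset=7
After 4 (seek(16, SET)): offset=16
After 5 (seek(14, SET)): offset=14
After 6 (seek(-14, END)): offset=6
After 7 (read(2)): returned 'YN', offset=8
After 8 (read(3)): returned 'BOB', offset=11
After 9 (read(4)): returned 'V0TE', offset=15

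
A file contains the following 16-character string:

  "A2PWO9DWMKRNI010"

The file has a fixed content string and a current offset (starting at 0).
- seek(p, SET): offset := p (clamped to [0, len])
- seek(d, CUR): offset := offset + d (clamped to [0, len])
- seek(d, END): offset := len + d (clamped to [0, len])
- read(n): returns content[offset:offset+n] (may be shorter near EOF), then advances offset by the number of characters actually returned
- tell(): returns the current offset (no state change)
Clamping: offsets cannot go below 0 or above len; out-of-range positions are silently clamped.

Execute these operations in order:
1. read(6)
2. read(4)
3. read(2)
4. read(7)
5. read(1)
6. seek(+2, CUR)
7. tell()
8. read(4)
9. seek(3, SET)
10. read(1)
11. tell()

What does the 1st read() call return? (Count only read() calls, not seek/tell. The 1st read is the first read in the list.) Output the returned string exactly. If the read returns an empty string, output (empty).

After 1 (read(6)): returned 'A2PWO9', offset=6
After 2 (read(4)): returned 'DWMK', offset=10
After 3 (read(2)): returned 'RN', offset=12
After 4 (read(7)): returned 'I010', offset=16
After 5 (read(1)): returned '', offset=16
After 6 (seek(+2, CUR)): offset=16
After 7 (tell()): offset=16
After 8 (read(4)): returned '', offset=16
After 9 (seek(3, SET)): offset=3
After 10 (read(1)): returned 'W', offset=4
After 11 (tell()): offset=4

Answer: A2PWO9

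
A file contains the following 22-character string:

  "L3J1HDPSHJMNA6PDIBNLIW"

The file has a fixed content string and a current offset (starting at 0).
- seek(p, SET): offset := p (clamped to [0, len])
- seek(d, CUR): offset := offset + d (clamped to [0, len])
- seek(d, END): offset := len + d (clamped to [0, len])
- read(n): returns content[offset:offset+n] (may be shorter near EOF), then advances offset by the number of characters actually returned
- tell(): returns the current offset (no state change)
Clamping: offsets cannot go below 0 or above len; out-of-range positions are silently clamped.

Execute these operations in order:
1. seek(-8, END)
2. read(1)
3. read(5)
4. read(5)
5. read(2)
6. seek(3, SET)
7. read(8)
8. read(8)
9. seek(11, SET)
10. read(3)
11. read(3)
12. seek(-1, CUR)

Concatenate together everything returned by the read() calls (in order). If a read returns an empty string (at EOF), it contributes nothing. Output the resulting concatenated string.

After 1 (seek(-8, END)): offset=14
After 2 (read(1)): returned 'P', offset=15
After 3 (read(5)): returned 'DIBNL', offset=20
After 4 (read(5)): returned 'IW', offset=22
After 5 (read(2)): returned '', offset=22
After 6 (seek(3, SET)): offset=3
After 7 (read(8)): returned '1HDPSHJM', offset=11
After 8 (read(8)): returned 'NA6PDIBN', offset=19
After 9 (seek(11, SET)): offset=11
After 10 (read(3)): returned 'NA6', offset=14
After 11 (read(3)): returned 'PDI', offset=17
After 12 (seek(-1, CUR)): offset=16

Answer: PDIBNLIW1HDPSHJMNA6PDIBNNA6PDI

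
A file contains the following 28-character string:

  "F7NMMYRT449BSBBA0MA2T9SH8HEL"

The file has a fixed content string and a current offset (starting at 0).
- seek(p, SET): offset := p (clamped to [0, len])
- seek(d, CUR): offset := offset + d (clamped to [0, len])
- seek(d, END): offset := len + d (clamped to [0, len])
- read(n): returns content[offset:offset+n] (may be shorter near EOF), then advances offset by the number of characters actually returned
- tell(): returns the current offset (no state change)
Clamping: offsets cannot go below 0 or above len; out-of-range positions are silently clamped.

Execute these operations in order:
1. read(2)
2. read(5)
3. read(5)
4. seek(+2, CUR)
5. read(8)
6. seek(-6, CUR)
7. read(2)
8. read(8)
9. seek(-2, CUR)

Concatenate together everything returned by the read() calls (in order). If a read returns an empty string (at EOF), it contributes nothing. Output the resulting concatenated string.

Answer: F7NMMYRT449BBA0MA2T90MA2T9SH8H

Derivation:
After 1 (read(2)): returned 'F7', offset=2
After 2 (read(5)): returned 'NMMYR', offset=7
After 3 (read(5)): returned 'T449B', offset=12
After 4 (seek(+2, CUR)): offset=14
After 5 (read(8)): returned 'BA0MA2T9', offset=22
After 6 (seek(-6, CUR)): offset=16
After 7 (read(2)): returned '0M', offset=18
After 8 (read(8)): returned 'A2T9SH8H', offset=26
After 9 (seek(-2, CUR)): offset=24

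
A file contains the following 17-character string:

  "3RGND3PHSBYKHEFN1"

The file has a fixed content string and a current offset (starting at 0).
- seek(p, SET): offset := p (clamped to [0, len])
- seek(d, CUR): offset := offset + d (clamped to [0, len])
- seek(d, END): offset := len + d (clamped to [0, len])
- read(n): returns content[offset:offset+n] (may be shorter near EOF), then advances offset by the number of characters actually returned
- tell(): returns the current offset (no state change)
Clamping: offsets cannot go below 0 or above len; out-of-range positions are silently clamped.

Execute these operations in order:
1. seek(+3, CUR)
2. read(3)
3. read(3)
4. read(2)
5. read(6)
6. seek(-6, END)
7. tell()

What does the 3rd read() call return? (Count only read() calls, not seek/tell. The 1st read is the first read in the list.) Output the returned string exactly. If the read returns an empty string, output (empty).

After 1 (seek(+3, CUR)): offset=3
After 2 (read(3)): returned 'ND3', offset=6
After 3 (read(3)): returned 'PHS', offset=9
After 4 (read(2)): returned 'BY', offset=11
After 5 (read(6)): returned 'KHEFN1', offset=17
After 6 (seek(-6, END)): offset=11
After 7 (tell()): offset=11

Answer: BY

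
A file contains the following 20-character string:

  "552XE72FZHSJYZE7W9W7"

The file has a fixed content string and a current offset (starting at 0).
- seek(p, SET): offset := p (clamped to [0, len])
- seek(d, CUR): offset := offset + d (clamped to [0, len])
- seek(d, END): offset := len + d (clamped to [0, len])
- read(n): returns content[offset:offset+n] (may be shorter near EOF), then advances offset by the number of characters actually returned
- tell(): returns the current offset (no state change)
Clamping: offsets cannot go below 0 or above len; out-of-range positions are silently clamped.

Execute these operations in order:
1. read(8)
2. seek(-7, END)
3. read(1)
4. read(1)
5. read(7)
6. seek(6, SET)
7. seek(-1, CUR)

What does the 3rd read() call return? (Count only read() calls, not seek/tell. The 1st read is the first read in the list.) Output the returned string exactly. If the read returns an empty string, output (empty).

Answer: E

Derivation:
After 1 (read(8)): returned '552XE72F', offset=8
After 2 (seek(-7, END)): offset=13
After 3 (read(1)): returned 'Z', offset=14
After 4 (read(1)): returned 'E', offset=15
After 5 (read(7)): returned '7W9W7', offset=20
After 6 (seek(6, SET)): offset=6
After 7 (seek(-1, CUR)): offset=5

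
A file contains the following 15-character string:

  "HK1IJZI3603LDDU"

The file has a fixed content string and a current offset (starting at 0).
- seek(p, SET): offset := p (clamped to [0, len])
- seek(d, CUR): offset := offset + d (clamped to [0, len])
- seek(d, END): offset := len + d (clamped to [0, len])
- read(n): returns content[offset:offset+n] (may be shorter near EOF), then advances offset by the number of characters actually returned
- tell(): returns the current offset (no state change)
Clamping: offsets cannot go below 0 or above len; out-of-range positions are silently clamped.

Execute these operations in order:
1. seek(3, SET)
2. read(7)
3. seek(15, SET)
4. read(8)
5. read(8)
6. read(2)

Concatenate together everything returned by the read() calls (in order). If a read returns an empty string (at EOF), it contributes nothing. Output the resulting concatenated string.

After 1 (seek(3, SET)): offset=3
After 2 (read(7)): returned 'IJZI360', offset=10
After 3 (seek(15, SET)): offset=15
After 4 (read(8)): returned '', offset=15
After 5 (read(8)): returned '', offset=15
After 6 (read(2)): returned '', offset=15

Answer: IJZI360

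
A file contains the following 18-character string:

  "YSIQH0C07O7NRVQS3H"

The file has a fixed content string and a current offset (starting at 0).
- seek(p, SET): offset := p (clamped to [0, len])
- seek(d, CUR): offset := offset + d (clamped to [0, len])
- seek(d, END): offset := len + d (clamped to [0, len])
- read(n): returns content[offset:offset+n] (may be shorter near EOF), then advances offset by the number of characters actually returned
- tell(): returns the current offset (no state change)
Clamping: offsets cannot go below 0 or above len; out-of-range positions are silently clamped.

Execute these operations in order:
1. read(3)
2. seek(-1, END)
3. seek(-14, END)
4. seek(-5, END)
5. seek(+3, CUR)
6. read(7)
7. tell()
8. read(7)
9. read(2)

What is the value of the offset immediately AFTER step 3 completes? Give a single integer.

After 1 (read(3)): returned 'YSI', offset=3
After 2 (seek(-1, END)): offset=17
After 3 (seek(-14, END)): offset=4

Answer: 4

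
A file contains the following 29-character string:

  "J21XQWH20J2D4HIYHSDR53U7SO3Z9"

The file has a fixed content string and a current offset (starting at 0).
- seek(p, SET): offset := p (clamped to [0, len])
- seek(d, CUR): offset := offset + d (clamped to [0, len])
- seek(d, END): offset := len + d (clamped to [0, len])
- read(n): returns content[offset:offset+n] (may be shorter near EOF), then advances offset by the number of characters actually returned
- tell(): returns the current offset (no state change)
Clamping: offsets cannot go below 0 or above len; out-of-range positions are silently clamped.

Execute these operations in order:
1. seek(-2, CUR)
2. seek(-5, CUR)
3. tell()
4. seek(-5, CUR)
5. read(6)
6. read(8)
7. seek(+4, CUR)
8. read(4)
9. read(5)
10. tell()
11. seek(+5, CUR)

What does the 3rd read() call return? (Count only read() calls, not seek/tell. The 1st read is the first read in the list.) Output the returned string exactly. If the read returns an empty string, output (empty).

After 1 (seek(-2, CUR)): offset=0
After 2 (seek(-5, CUR)): offset=0
After 3 (tell()): offset=0
After 4 (seek(-5, CUR)): offset=0
After 5 (read(6)): returned 'J21XQW', offset=6
After 6 (read(8)): returned 'H20J2D4H', offset=14
After 7 (seek(+4, CUR)): offset=18
After 8 (read(4)): returned 'DR53', offset=22
After 9 (read(5)): returned 'U7SO3', offset=27
After 10 (tell()): offset=27
After 11 (seek(+5, CUR)): offset=29

Answer: DR53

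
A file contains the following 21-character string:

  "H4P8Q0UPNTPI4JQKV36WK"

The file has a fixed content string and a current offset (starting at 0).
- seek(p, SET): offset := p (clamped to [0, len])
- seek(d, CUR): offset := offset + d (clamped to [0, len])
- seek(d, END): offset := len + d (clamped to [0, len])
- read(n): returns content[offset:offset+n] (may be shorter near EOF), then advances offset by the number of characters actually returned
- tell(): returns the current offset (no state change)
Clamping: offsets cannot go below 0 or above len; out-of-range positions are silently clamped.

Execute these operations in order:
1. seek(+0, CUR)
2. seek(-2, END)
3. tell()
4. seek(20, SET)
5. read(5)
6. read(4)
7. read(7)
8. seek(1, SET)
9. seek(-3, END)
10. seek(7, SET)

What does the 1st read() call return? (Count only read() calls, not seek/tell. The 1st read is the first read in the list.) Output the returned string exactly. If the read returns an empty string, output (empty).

After 1 (seek(+0, CUR)): offset=0
After 2 (seek(-2, END)): offset=19
After 3 (tell()): offset=19
After 4 (seek(20, SET)): offset=20
After 5 (read(5)): returned 'K', offset=21
After 6 (read(4)): returned '', offset=21
After 7 (read(7)): returned '', offset=21
After 8 (seek(1, SET)): offset=1
After 9 (seek(-3, END)): offset=18
After 10 (seek(7, SET)): offset=7

Answer: K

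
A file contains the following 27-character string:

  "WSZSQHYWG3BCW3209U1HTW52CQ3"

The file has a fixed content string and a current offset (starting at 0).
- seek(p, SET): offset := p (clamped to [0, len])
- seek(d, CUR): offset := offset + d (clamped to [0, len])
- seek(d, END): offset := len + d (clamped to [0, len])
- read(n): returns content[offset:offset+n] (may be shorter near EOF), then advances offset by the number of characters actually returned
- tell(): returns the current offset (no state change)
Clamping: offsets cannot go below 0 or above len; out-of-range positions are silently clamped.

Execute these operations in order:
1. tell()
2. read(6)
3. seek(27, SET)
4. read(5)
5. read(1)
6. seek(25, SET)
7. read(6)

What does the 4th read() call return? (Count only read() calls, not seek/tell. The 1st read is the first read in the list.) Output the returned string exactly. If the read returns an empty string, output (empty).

Answer: Q3

Derivation:
After 1 (tell()): offset=0
After 2 (read(6)): returned 'WSZSQH', offset=6
After 3 (seek(27, SET)): offset=27
After 4 (read(5)): returned '', offset=27
After 5 (read(1)): returned '', offset=27
After 6 (seek(25, SET)): offset=25
After 7 (read(6)): returned 'Q3', offset=27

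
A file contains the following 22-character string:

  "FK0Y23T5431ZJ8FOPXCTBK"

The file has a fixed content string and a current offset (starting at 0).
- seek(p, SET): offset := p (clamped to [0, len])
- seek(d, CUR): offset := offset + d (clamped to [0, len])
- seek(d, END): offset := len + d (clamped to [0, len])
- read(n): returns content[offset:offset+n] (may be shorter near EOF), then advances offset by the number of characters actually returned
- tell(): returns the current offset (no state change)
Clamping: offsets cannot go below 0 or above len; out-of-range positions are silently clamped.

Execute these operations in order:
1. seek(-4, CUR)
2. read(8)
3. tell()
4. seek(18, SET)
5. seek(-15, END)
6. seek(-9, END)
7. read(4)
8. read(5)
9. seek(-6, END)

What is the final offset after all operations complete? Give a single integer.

Answer: 16

Derivation:
After 1 (seek(-4, CUR)): offset=0
After 2 (read(8)): returned 'FK0Y23T5', offset=8
After 3 (tell()): offset=8
After 4 (seek(18, SET)): offset=18
After 5 (seek(-15, END)): offset=7
After 6 (seek(-9, END)): offset=13
After 7 (read(4)): returned '8FOP', offset=17
After 8 (read(5)): returned 'XCTBK', offset=22
After 9 (seek(-6, END)): offset=16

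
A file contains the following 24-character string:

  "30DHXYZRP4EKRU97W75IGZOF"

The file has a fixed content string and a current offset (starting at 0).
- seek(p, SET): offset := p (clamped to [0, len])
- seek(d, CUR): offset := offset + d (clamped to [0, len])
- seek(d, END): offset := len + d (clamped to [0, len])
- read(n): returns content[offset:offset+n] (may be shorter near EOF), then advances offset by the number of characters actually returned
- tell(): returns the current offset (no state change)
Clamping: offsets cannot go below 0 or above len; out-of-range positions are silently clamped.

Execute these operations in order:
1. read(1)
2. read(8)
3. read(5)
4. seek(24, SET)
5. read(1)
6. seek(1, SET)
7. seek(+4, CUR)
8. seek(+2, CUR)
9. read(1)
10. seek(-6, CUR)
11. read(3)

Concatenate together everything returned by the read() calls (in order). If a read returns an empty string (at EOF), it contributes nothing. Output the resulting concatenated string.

After 1 (read(1)): returned '3', offset=1
After 2 (read(8)): returned '0DHXYZRP', offset=9
After 3 (read(5)): returned '4EKRU', offset=14
After 4 (seek(24, SET)): offset=24
After 5 (read(1)): returned '', offset=24
After 6 (seek(1, SET)): offset=1
After 7 (seek(+4, CUR)): offset=5
After 8 (seek(+2, CUR)): offset=7
After 9 (read(1)): returned 'R', offset=8
After 10 (seek(-6, CUR)): offset=2
After 11 (read(3)): returned 'DHX', offset=5

Answer: 30DHXYZRP4EKRURDHX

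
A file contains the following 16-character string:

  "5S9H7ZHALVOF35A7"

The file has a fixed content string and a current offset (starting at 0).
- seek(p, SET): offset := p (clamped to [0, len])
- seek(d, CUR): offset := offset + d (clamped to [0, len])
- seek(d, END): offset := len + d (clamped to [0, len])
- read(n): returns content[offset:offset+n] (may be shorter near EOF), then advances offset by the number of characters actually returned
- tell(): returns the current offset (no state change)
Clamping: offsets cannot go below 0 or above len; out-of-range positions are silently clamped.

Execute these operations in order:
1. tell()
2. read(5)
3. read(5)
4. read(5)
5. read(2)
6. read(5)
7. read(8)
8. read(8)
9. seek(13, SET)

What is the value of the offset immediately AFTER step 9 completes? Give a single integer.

Answer: 13

Derivation:
After 1 (tell()): offset=0
After 2 (read(5)): returned '5S9H7', offset=5
After 3 (read(5)): returned 'ZHALV', offset=10
After 4 (read(5)): returned 'OF35A', offset=15
After 5 (read(2)): returned '7', offset=16
After 6 (read(5)): returned '', offset=16
After 7 (read(8)): returned '', offset=16
After 8 (read(8)): returned '', offset=16
After 9 (seek(13, SET)): offset=13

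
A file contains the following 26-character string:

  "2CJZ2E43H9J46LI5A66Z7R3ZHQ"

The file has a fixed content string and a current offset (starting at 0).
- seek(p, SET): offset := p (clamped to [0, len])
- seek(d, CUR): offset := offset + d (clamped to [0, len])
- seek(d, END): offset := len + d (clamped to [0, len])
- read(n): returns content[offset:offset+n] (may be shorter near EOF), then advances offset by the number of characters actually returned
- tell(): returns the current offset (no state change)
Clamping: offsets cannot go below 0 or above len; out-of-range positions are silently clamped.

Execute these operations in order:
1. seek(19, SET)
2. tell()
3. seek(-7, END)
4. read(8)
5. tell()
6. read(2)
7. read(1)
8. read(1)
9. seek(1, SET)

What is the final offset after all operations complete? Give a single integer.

Answer: 1

Derivation:
After 1 (seek(19, SET)): offset=19
After 2 (tell()): offset=19
After 3 (seek(-7, END)): offset=19
After 4 (read(8)): returned 'Z7R3ZHQ', offset=26
After 5 (tell()): offset=26
After 6 (read(2)): returned '', offset=26
After 7 (read(1)): returned '', offset=26
After 8 (read(1)): returned '', offset=26
After 9 (seek(1, SET)): offset=1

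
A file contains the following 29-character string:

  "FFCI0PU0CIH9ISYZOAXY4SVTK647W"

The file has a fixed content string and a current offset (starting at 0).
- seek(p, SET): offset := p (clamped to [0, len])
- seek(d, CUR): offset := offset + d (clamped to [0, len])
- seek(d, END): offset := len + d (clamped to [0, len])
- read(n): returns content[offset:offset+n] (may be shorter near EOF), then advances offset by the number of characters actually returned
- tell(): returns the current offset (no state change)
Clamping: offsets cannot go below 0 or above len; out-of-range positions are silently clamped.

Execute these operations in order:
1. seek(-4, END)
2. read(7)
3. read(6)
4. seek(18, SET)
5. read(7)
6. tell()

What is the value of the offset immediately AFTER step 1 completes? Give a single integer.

Answer: 25

Derivation:
After 1 (seek(-4, END)): offset=25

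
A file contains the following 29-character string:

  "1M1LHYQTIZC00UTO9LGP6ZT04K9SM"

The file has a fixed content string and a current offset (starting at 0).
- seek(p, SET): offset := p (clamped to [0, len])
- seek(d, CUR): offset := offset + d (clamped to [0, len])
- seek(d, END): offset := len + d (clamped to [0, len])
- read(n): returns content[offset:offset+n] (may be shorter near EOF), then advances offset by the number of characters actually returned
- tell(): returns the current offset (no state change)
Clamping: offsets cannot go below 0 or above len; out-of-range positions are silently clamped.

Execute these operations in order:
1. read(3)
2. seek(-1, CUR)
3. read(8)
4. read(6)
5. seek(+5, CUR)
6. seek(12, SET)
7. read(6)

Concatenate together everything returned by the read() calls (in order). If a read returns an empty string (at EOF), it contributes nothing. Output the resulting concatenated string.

After 1 (read(3)): returned '1M1', offset=3
After 2 (seek(-1, CUR)): offset=2
After 3 (read(8)): returned '1LHYQTIZ', offset=10
After 4 (read(6)): returned 'C00UTO', offset=16
After 5 (seek(+5, CUR)): offset=21
After 6 (seek(12, SET)): offset=12
After 7 (read(6)): returned '0UTO9L', offset=18

Answer: 1M11LHYQTIZC00UTO0UTO9L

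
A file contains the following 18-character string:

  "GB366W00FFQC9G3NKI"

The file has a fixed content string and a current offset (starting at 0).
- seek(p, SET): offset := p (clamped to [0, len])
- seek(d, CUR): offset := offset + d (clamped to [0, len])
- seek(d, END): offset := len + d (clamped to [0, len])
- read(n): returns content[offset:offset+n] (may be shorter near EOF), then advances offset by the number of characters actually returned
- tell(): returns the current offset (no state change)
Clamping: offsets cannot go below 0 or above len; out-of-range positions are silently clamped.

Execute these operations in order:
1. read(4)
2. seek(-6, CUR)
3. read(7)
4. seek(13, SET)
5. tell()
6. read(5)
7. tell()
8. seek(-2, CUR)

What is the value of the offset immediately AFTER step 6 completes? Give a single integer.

Answer: 18

Derivation:
After 1 (read(4)): returned 'GB36', offset=4
After 2 (seek(-6, CUR)): offset=0
After 3 (read(7)): returned 'GB366W0', offset=7
After 4 (seek(13, SET)): offset=13
After 5 (tell()): offset=13
After 6 (read(5)): returned 'G3NKI', offset=18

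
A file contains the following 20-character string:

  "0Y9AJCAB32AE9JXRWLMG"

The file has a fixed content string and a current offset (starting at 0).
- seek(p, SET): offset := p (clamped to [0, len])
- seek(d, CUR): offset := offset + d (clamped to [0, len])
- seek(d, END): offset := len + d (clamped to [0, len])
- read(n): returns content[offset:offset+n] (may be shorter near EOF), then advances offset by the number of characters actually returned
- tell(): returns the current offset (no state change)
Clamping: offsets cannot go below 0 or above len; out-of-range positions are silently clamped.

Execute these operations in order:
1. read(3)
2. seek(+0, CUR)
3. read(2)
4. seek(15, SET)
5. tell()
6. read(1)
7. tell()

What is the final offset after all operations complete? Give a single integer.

After 1 (read(3)): returned '0Y9', offset=3
After 2 (seek(+0, CUR)): offset=3
After 3 (read(2)): returned 'AJ', offset=5
After 4 (seek(15, SET)): offset=15
After 5 (tell()): offset=15
After 6 (read(1)): returned 'R', offset=16
After 7 (tell()): offset=16

Answer: 16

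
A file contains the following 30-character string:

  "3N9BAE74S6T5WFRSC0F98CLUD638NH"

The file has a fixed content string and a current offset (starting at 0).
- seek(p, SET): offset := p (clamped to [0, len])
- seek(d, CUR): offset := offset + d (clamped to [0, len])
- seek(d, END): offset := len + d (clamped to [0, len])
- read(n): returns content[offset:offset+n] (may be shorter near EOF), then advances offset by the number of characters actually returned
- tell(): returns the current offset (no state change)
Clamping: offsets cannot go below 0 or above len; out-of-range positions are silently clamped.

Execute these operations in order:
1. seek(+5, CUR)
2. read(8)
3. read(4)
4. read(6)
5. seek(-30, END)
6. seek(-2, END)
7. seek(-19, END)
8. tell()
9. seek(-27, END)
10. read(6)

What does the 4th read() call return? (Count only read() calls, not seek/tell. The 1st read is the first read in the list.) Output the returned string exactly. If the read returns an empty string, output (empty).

Answer: BAE74S

Derivation:
After 1 (seek(+5, CUR)): offset=5
After 2 (read(8)): returned 'E74S6T5W', offset=13
After 3 (read(4)): returned 'FRSC', offset=17
After 4 (read(6)): returned '0F98CL', offset=23
After 5 (seek(-30, END)): offset=0
After 6 (seek(-2, END)): offset=28
After 7 (seek(-19, END)): offset=11
After 8 (tell()): offset=11
After 9 (seek(-27, END)): offset=3
After 10 (read(6)): returned 'BAE74S', offset=9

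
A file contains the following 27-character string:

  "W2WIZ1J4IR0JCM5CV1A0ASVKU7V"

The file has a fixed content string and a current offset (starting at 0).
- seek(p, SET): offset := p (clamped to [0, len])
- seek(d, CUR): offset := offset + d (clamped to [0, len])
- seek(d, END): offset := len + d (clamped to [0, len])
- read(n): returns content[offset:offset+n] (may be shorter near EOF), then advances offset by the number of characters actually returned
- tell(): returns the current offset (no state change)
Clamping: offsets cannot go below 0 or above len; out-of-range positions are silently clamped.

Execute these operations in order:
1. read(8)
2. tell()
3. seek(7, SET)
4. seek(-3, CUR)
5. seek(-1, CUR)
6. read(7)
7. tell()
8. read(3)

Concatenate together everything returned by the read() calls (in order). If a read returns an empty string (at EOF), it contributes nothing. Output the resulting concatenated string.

Answer: W2WIZ1J4IZ1J4IR0JC

Derivation:
After 1 (read(8)): returned 'W2WIZ1J4', offset=8
After 2 (tell()): offset=8
After 3 (seek(7, SET)): offset=7
After 4 (seek(-3, CUR)): offset=4
After 5 (seek(-1, CUR)): offset=3
After 6 (read(7)): returned 'IZ1J4IR', offset=10
After 7 (tell()): offset=10
After 8 (read(3)): returned '0JC', offset=13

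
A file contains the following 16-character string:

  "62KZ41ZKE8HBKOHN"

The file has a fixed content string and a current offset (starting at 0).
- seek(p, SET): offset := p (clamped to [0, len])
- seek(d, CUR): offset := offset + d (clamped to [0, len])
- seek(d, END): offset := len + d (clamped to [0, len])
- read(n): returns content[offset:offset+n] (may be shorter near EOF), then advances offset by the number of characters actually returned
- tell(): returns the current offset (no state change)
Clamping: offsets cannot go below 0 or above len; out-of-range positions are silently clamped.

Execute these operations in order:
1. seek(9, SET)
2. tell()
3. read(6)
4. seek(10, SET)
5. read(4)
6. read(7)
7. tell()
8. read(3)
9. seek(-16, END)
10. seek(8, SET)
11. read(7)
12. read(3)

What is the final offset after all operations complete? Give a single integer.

Answer: 16

Derivation:
After 1 (seek(9, SET)): offset=9
After 2 (tell()): offset=9
After 3 (read(6)): returned '8HBKOH', offset=15
After 4 (seek(10, SET)): offset=10
After 5 (read(4)): returned 'HBKO', offset=14
After 6 (read(7)): returned 'HN', offset=16
After 7 (tell()): offset=16
After 8 (read(3)): returned '', offset=16
After 9 (seek(-16, END)): offset=0
After 10 (seek(8, SET)): offset=8
After 11 (read(7)): returned 'E8HBKOH', offset=15
After 12 (read(3)): returned 'N', offset=16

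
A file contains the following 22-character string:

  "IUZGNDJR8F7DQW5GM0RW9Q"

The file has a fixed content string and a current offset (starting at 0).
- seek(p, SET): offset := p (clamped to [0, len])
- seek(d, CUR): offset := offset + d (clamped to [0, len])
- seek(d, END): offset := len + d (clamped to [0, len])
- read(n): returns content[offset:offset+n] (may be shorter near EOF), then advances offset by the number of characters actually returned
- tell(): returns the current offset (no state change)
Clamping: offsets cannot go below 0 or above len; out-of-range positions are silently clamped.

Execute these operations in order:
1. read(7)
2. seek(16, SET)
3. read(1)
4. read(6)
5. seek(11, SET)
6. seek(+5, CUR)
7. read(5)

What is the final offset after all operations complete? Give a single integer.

After 1 (read(7)): returned 'IUZGNDJ', offset=7
After 2 (seek(16, SET)): offset=16
After 3 (read(1)): returned 'M', offset=17
After 4 (read(6)): returned '0RW9Q', offset=22
After 5 (seek(11, SET)): offset=11
After 6 (seek(+5, CUR)): offset=16
After 7 (read(5)): returned 'M0RW9', offset=21

Answer: 21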